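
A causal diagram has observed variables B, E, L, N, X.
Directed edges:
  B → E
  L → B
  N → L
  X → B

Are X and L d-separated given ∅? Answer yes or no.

Yes — X ⊥ L | ∅.

Bayes-Ball from X | ∅ reaches {B,E}.
L ∉ reach(X|∅) ⇒ X ⊥ L | ∅.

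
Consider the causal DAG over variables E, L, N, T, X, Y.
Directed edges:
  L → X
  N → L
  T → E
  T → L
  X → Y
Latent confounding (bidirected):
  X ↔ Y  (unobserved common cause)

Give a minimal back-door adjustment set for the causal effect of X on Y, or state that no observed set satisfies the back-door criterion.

desc(X)\{X}={Y}; candidates ⊆ {E,L,N,T}.
X↔Y: latent back-door arc(s) into X.
size 0: {}; under {} X still reaches {E,L,N,T,Y} ∋ Y.
size 1: {E}, {L}, {N} …(+1); under {E} X still reaches {L,N,T,Y} ∋ Y.
size 2: {E,L}, {E,N}, {E,T} …(+3); under {E,L} X still reaches {Y} ∋ Y.
X↔Y cannot be blocked by any observed set — no back-door set.

X→Y: no observed back-door set.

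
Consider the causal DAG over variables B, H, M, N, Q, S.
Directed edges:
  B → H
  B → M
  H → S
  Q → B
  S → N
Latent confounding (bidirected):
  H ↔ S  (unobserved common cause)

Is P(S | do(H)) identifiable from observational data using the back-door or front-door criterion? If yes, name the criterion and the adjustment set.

P(S|do(H)): not identifiable (no BD/FD set).

desc(H)\{H}={N,S}; candidates ⊆ {B,M,Q}.
H↔S: latent back-door arc(s) into H.
size 0: {}; under {} H still reaches {B,M,N,Q,S} ∋ S.
size 1: {B}, {M}, {Q}; under {B} H still reaches {N,S} ∋ S.
size 2: {B,M}, {B,Q}, {M,Q}; under {B,M} H still reaches {N,S} ∋ S.
H↔S cannot be blocked by any observed set — no back-door set.
No mediator lies on a directed H→…→S path.
Neither criterion identifies P(S|do(H)) in this graph.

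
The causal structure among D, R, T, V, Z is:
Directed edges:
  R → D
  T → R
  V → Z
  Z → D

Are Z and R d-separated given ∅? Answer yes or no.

Yes — Z ⊥ R | ∅.

Bayes-Ball from Z | ∅ reaches {D,V}.
R ∉ reach(Z|∅) ⇒ Z ⊥ R | ∅.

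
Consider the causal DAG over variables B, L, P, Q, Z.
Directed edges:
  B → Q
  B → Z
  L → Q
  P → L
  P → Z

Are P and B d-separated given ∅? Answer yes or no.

Yes — P ⊥ B | ∅.

Bayes-Ball from P | ∅ reaches {L,Q,Z}.
B ∉ reach(P|∅) ⇒ P ⊥ B | ∅.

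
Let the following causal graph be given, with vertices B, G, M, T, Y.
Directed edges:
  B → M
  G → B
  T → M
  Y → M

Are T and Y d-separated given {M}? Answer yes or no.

No — T and Y are d-connected given {M}.

Bayes-Ball from T | {M} reaches {B,G,Y}.
Y ∈ reach(T|{M}) ⇒ T ⊥̸ Y | {M}.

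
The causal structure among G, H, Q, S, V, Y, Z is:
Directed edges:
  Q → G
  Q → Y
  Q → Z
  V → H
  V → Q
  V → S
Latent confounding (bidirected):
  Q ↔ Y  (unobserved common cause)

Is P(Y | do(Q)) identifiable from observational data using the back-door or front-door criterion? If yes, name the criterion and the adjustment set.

desc(Q)\{Q}={G,Y,Z}; candidates ⊆ {H,S,V}.
Q↔Y: latent back-door arc(s) into Q.
size 0: {}; under {} Q still reaches {H,S,V,Y} ∋ Y.
size 1: {H}, {S}, {V}; under {H} Q still reaches {S,V,Y} ∋ Y.
size 2: {H,S}, {H,V}, {S,V}; under {H,S} Q still reaches {V,Y} ∋ Y.
Q↔Y cannot be blocked by any observed set — no back-door set.
No mediator lies on a directed Q→…→Y path.
Neither criterion identifies P(Y|do(Q)) in this graph.

P(Y|do(Q)): not identifiable (no BD/FD set).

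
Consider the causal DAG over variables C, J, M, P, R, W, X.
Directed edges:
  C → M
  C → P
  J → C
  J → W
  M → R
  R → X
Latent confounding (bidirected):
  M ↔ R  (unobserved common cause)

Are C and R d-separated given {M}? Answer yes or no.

No — C and R are d-connected given {M}.

Bayes-Ball from C | {M} reaches {J,P,R,W,X}.
R ∈ reach(C|{M}) ⇒ C ⊥̸ R | {M}.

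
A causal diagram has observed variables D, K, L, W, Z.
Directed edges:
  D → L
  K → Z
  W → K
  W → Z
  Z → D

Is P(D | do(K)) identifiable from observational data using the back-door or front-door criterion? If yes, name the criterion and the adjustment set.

desc(K)\{K}={D,L,Z}; candidates ⊆ {W}.
size 0: {}; under {} K still reaches {D,L,W,Z} ∋ D.
{W}: K⊥D given {W} in G with K→· removed — back-door holds.
P(D|do(K)) = Σ_{W} P(D|K,W)·P(W).

P(D|do(K)): backdoor, adjust for {W}.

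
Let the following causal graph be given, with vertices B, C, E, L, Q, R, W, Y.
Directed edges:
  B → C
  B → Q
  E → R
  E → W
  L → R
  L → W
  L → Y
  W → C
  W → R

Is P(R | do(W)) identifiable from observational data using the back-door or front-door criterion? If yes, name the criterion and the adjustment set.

desc(W)\{W}={C,R}; candidates ⊆ {B,E,L,Q,Y}.
size 0: {}; under {} W still reaches {E,L,R,Y} ∋ R.
size 1: {B}, {E}, {L} …(+2); under {B} W still reaches {E,L,R,Y} ∋ R.
{E,L}: W⊥R given {E,L} in G with W→· removed — back-door holds.
P(R|do(W)) = Σ_{E,L} P(R|W,E,L)·P(E,L).

P(R|do(W)): backdoor, adjust for {E, L}.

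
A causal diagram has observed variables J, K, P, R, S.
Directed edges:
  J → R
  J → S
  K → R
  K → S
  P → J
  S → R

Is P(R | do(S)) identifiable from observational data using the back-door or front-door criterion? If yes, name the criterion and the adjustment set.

P(R|do(S)): backdoor, adjust for {J, K}.

desc(S)\{S}={R}; candidates ⊆ {J,K,P}.
size 0: {}; under {} S still reaches {J,K,P,R} ∋ R.
size 1: {J}, {K}, {P}; under {J} S still reaches {K,R} ∋ R.
{J,K}: S⊥R given {J,K} in G with S→· removed — back-door holds.
P(R|do(S)) = Σ_{J,K} P(R|S,J,K)·P(J,K).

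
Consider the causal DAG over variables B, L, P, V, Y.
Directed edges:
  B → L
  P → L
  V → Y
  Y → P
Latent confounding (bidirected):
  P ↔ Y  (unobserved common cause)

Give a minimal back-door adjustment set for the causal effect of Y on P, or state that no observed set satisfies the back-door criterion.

Y→P: no observed back-door set.

desc(Y)\{Y}={L,P}; candidates ⊆ {B,V}.
Y↔P: latent back-door arc(s) into Y.
size 0: {}; under {} Y still reaches {L,P,V} ∋ P.
size 1: {B}, {V}; under {B} Y still reaches {L,P,V} ∋ P.
size 2: {B,V}; under {B,V} Y still reaches {L,P} ∋ P.
Y↔P cannot be blocked by any observed set — no back-door set.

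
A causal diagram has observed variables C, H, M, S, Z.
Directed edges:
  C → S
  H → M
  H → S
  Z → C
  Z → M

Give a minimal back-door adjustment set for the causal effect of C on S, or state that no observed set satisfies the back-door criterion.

desc(C)\{C}={S}; candidates ⊆ {H,M,Z}.
∅: C⊥S given ∅ in G with C→· removed — back-door holds.

C→S: minimal back-door set ∅.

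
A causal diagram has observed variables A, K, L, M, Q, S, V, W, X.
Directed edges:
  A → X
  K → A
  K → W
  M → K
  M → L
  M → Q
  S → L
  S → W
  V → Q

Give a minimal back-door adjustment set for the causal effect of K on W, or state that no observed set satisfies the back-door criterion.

K→W: minimal back-door set ∅.

desc(K)\{K}={A,W,X}; candidates ⊆ {L,M,Q,S,V}.
∅: K⊥W given ∅ in G with K→· removed — back-door holds.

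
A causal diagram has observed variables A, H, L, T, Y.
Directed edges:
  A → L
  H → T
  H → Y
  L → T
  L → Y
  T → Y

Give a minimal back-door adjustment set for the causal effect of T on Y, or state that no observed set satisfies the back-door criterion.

T→Y: minimal back-door set {H, L}.

desc(T)\{T}={Y}; candidates ⊆ {A,H,L}.
size 0: {}; under {} T still reaches {A,H,L,Y} ∋ Y.
size 1: {A}, {H}, {L}; under {A} T still reaches {H,L,Y} ∋ Y.
{H,L}: T⊥Y given {H,L} in G with T→· removed — back-door holds.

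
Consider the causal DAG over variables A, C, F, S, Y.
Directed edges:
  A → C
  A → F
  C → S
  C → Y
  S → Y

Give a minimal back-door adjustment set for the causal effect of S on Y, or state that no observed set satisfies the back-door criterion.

desc(S)\{S}={Y}; candidates ⊆ {A,C,F}.
size 0: {}; under {} S still reaches {A,C,F,Y} ∋ Y.
{C}: S⊥Y given {C} in G with S→· removed — back-door holds.

S→Y: minimal back-door set {C}.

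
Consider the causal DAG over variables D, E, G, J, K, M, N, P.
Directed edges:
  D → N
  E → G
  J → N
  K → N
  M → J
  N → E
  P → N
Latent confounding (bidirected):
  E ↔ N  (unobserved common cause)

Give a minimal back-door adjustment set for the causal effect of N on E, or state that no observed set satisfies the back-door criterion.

desc(N)\{N}={E,G}; candidates ⊆ {D,J,K,M,P}.
N↔E: latent back-door arc(s) into N.
size 0: {}; under {} N still reaches {D,E,G,J,K,M,P} ∋ E.
size 1: {D}, {J}, {K} …(+2); under {D} N still reaches {E,G,J,K,M,P} ∋ E.
size 2: {D,J}, {D,K}, {D,M} …(+7); under {D,J} N still reaches {E,G,K,P} ∋ E.
N↔E cannot be blocked by any observed set — no back-door set.

N→E: no observed back-door set.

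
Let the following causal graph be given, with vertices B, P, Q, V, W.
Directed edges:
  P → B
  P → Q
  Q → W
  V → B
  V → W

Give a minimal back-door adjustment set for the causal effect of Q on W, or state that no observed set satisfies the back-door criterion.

Q→W: minimal back-door set ∅.

desc(Q)\{Q}={W}; candidates ⊆ {B,P,V}.
∅: Q⊥W given ∅ in G with Q→· removed — back-door holds.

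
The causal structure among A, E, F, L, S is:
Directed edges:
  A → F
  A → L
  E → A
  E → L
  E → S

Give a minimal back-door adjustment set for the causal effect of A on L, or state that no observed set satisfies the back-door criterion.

A→L: minimal back-door set {E}.

desc(A)\{A}={F,L}; candidates ⊆ {E,S}.
size 0: {}; under {} A still reaches {E,L,S} ∋ L.
{E}: A⊥L given {E} in G with A→· removed — back-door holds.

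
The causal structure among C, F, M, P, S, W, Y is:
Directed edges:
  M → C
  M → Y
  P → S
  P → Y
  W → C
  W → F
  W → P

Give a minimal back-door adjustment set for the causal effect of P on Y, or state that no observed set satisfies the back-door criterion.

desc(P)\{P}={S,Y}; candidates ⊆ {C,F,M,W}.
∅: P⊥Y given ∅ in G with P→· removed — back-door holds.

P→Y: minimal back-door set ∅.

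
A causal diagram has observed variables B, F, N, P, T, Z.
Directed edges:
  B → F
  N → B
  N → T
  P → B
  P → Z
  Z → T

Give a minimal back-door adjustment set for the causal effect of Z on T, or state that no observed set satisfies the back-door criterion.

Z→T: minimal back-door set ∅.

desc(Z)\{Z}={T}; candidates ⊆ {B,F,N,P}.
∅: Z⊥T given ∅ in G with Z→· removed — back-door holds.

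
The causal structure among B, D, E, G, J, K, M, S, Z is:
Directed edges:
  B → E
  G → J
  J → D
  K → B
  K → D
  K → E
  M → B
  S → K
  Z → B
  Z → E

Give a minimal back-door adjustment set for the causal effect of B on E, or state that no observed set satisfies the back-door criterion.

desc(B)\{B}={E}; candidates ⊆ {D,G,J,K,M,S,Z}.
size 0: {}; under {} B still reaches {D,E,K,M,S,Z} ∋ E.
size 1: {D}, {G}, {J} …(+4); under {D} B still reaches {E,G,J,K,M,S,Z} ∋ E.
{K,Z}: B⊥E given {K,Z} in G with B→· removed — back-door holds.

B→E: minimal back-door set {K, Z}.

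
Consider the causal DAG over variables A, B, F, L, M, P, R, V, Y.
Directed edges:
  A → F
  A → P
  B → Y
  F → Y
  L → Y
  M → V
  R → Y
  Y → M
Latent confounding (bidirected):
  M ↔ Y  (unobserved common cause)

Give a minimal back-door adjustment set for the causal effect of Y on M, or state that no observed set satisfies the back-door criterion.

Y→M: no observed back-door set.

desc(Y)\{Y}={M,V}; candidates ⊆ {A,B,F,L,P,R}.
Y↔M: latent back-door arc(s) into Y.
size 0: {}; under {} Y still reaches {A,B,F,L,M,P,R,V} ∋ M.
size 1: {A}, {B}, {F} …(+3); under {A} Y still reaches {B,F,L,M,R,V} ∋ M.
size 2: {A,B}, {A,F}, {A,L} …(+12); under {A,B} Y still reaches {F,L,M,R,V} ∋ M.
Y↔M cannot be blocked by any observed set — no back-door set.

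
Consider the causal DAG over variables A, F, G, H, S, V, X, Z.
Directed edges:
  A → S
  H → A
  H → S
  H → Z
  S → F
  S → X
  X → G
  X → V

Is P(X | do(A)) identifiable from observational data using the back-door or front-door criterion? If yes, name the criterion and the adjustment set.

desc(A)\{A}={F,G,S,V,X}; candidates ⊆ {H,Z}.
size 0: {}; under {} A still reaches {F,G,H,S,V,X,Z} ∋ X.
{H}: A⊥X given {H} in G with A→· removed — back-door holds.
P(X|do(A)) = Σ_{H} P(X|A,H)·P(H).

P(X|do(A)): backdoor, adjust for {H}.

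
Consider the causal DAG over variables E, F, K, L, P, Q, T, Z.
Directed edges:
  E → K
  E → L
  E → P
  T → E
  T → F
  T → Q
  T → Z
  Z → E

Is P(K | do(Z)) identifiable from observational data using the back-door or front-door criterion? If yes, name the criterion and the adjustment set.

P(K|do(Z)): backdoor, adjust for {T}.

desc(Z)\{Z}={E,K,L,P}; candidates ⊆ {F,Q,T}.
size 0: {}; under {} Z still reaches {E,F,K,L,P,Q,T} ∋ K.
{T}: Z⊥K given {T} in G with Z→· removed — back-door holds.
P(K|do(Z)) = Σ_{T} P(K|Z,T)·P(T).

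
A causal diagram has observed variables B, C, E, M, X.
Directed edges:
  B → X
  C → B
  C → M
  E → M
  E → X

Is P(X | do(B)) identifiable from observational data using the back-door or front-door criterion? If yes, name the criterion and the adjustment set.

P(X|do(B)): backdoor, adjust for ∅.

desc(B)\{B}={X}; candidates ⊆ {C,E,M}.
∅: B⊥X given ∅ in G with B→· removed — back-door holds.
P(X|do(B)) = P(X|B) — no adjustment needed.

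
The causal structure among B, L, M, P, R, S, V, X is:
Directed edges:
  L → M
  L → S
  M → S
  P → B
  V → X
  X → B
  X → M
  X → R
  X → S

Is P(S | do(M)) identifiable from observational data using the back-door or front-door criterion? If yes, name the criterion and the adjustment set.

P(S|do(M)): backdoor, adjust for {L, X}.

desc(M)\{M}={S}; candidates ⊆ {B,L,P,R,V,X}.
size 0: {}; under {} M still reaches {B,L,R,S,V,X} ∋ S.
size 1: {B}, {L}, {P} …(+3); under {B} M still reaches {L,P,R,S,V,X} ∋ S.
{L,X}: M⊥S given {L,X} in G with M→· removed — back-door holds.
P(S|do(M)) = Σ_{L,X} P(S|M,L,X)·P(L,X).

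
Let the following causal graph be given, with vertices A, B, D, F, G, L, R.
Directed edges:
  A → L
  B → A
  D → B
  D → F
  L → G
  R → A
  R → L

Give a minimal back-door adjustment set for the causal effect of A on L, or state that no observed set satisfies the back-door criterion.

A→L: minimal back-door set {R}.

desc(A)\{A}={G,L}; candidates ⊆ {B,D,F,R}.
size 0: {}; under {} A still reaches {B,D,F,G,L,R} ∋ L.
{R}: A⊥L given {R} in G with A→· removed — back-door holds.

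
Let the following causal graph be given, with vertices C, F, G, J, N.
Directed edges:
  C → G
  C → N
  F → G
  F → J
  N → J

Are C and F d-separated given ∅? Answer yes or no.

Bayes-Ball from C | ∅ reaches {G,J,N}.
F ∉ reach(C|∅) ⇒ C ⊥ F | ∅.

Yes — C ⊥ F | ∅.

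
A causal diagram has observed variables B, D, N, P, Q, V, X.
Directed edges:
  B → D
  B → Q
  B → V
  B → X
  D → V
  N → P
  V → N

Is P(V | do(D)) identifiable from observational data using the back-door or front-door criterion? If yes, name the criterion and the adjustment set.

P(V|do(D)): backdoor, adjust for {B}.

desc(D)\{D}={N,P,V}; candidates ⊆ {B,Q,X}.
size 0: {}; under {} D still reaches {B,N,P,Q,V,X} ∋ V.
{B}: D⊥V given {B} in G with D→· removed — back-door holds.
P(V|do(D)) = Σ_{B} P(V|D,B)·P(B).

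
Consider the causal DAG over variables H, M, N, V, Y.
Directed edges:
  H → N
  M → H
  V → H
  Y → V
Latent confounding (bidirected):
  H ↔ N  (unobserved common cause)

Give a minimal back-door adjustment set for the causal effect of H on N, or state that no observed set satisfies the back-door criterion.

H→N: no observed back-door set.

desc(H)\{H}={N}; candidates ⊆ {M,V,Y}.
H↔N: latent back-door arc(s) into H.
size 0: {}; under {} H still reaches {M,N,V,Y} ∋ N.
size 1: {M}, {V}, {Y}; under {M} H still reaches {N,V,Y} ∋ N.
size 2: {M,V}, {M,Y}, {V,Y}; under {M,V} H still reaches {N} ∋ N.
H↔N cannot be blocked by any observed set — no back-door set.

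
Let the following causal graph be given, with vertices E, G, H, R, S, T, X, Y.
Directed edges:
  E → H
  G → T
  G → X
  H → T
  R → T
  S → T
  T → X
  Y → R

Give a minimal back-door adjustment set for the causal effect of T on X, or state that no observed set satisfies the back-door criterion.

desc(T)\{T}={X}; candidates ⊆ {E,G,H,R,S,Y}.
size 0: {}; under {} T still reaches {E,G,H,R,S,X,Y} ∋ X.
{G}: T⊥X given {G} in G with T→· removed — back-door holds.

T→X: minimal back-door set {G}.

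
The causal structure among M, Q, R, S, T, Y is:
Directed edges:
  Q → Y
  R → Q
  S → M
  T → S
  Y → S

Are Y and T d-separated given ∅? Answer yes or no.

Yes — Y ⊥ T | ∅.

Bayes-Ball from Y | ∅ reaches {M,Q,R,S}.
T ∉ reach(Y|∅) ⇒ Y ⊥ T | ∅.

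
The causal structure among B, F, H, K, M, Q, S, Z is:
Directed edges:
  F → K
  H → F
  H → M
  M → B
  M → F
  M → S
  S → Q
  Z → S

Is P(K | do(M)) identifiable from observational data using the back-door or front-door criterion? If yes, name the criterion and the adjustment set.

P(K|do(M)): backdoor, adjust for {H}.

desc(M)\{M}={B,F,K,Q,S}; candidates ⊆ {H,Z}.
size 0: {}; under {} M still reaches {F,H,K} ∋ K.
{H}: M⊥K given {H} in G with M→· removed — back-door holds.
P(K|do(M)) = Σ_{H} P(K|M,H)·P(H).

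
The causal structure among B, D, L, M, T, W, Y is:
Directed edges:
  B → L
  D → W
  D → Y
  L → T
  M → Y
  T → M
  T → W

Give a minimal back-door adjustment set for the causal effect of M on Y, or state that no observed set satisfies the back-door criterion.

desc(M)\{M}={Y}; candidates ⊆ {B,D,L,T,W}.
∅: M⊥Y given ∅ in G with M→· removed — back-door holds.

M→Y: minimal back-door set ∅.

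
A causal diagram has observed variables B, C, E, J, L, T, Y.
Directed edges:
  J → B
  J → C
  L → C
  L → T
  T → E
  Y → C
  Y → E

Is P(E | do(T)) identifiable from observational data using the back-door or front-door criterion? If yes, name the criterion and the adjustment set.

desc(T)\{T}={E}; candidates ⊆ {B,C,J,L,Y}.
∅: T⊥E given ∅ in G with T→· removed — back-door holds.
P(E|do(T)) = P(E|T) — no adjustment needed.

P(E|do(T)): backdoor, adjust for ∅.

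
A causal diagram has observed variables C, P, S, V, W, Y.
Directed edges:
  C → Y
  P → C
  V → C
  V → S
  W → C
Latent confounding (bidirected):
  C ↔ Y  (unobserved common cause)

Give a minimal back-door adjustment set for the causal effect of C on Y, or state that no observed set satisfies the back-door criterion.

desc(C)\{C}={Y}; candidates ⊆ {P,S,V,W}.
C↔Y: latent back-door arc(s) into C.
size 0: {}; under {} C still reaches {P,S,V,W,Y} ∋ Y.
size 1: {P}, {S}, {V} …(+1); under {P} C still reaches {S,V,W,Y} ∋ Y.
size 2: {P,S}, {P,V}, {P,W} …(+3); under {P,S} C still reaches {V,W,Y} ∋ Y.
C↔Y cannot be blocked by any observed set — no back-door set.

C→Y: no observed back-door set.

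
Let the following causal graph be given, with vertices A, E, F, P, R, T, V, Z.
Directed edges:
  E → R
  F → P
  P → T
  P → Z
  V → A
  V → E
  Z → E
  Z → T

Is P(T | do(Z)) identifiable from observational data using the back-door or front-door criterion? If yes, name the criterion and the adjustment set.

P(T|do(Z)): backdoor, adjust for {P}.

desc(Z)\{Z}={E,R,T}; candidates ⊆ {A,F,P,V}.
size 0: {}; under {} Z still reaches {F,P,T} ∋ T.
{P}: Z⊥T given {P} in G with Z→· removed — back-door holds.
P(T|do(Z)) = Σ_{P} P(T|Z,P)·P(P).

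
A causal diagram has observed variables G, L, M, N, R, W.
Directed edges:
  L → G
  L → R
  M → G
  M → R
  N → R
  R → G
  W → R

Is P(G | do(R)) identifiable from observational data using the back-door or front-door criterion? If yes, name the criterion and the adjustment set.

P(G|do(R)): backdoor, adjust for {L, M}.

desc(R)\{R}={G}; candidates ⊆ {L,M,N,W}.
size 0: {}; under {} R still reaches {G,L,M,N,W} ∋ G.
size 1: {L}, {M}, {N} …(+1); under {L} R still reaches {G,M,N,W} ∋ G.
{L,M}: R⊥G given {L,M} in G with R→· removed — back-door holds.
P(G|do(R)) = Σ_{L,M} P(G|R,L,M)·P(L,M).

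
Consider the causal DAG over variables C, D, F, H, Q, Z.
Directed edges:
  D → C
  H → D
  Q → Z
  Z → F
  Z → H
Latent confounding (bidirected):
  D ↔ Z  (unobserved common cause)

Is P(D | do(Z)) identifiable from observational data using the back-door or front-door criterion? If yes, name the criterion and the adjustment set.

desc(Z)\{Z}={C,D,F,H}; candidates ⊆ {Q}.
Z↔D: latent back-door arc(s) into Z.
size 0: {}; under {} Z still reaches {C,D,Q} ∋ D.
size 1: {Q}; under {Q} Z still reaches {C,D} ∋ D.
Z↔D cannot be blocked by any observed set — no back-door set.
{H}: (i) intercepts every directed Z→D path; (ii) no back-door Z→{H}; (iii) {Z} blocks every back-door {H}→D. Front-door holds.
P(D|do(Z)) = Σ_{H} P(H|Z) Σ_{Z'} P(D|H,Z')P(Z').

P(D|do(Z)): frontdoor, adjust for {H}.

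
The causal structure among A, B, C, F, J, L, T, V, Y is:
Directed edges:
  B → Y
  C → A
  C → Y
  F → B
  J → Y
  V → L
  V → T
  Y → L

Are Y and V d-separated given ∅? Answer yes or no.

Yes — Y ⊥ V | ∅.

Bayes-Ball from Y | ∅ reaches {A,B,C,F,J,L}.
V ∉ reach(Y|∅) ⇒ Y ⊥ V | ∅.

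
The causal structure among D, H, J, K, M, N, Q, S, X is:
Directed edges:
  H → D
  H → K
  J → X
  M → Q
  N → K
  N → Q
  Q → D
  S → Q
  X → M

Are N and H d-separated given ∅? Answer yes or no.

Yes — N ⊥ H | ∅.

Bayes-Ball from N | ∅ reaches {D,K,Q}.
H ∉ reach(N|∅) ⇒ N ⊥ H | ∅.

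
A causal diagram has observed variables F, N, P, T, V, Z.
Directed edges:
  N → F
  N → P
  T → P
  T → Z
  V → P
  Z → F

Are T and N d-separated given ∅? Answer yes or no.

Bayes-Ball from T | ∅ reaches {F,P,Z}.
N ∉ reach(T|∅) ⇒ T ⊥ N | ∅.

Yes — T ⊥ N | ∅.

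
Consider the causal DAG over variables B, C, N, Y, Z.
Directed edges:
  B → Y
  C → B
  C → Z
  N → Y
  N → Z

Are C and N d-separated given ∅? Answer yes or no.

Yes — C ⊥ N | ∅.

Bayes-Ball from C | ∅ reaches {B,Y,Z}.
N ∉ reach(C|∅) ⇒ C ⊥ N | ∅.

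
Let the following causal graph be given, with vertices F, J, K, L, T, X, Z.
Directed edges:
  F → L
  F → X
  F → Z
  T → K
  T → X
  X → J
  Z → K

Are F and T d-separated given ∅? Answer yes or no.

Yes — F ⊥ T | ∅.

Bayes-Ball from F | ∅ reaches {J,K,L,X,Z}.
T ∉ reach(F|∅) ⇒ F ⊥ T | ∅.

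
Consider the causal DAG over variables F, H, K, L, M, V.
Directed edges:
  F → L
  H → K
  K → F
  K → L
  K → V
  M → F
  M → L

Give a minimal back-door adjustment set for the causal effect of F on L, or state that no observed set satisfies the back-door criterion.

desc(F)\{F}={L}; candidates ⊆ {H,K,M,V}.
size 0: {}; under {} F still reaches {H,K,L,M,V} ∋ L.
size 1: {H}, {K}, {M} …(+1); under {H} F still reaches {K,L,M,V} ∋ L.
{K,M}: F⊥L given {K,M} in G with F→· removed — back-door holds.

F→L: minimal back-door set {K, M}.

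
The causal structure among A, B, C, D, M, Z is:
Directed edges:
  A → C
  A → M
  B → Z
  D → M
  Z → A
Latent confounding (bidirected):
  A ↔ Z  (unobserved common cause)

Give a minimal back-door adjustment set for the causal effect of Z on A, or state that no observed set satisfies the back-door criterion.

desc(Z)\{Z}={A,C,M}; candidates ⊆ {B,D}.
Z↔A: latent back-door arc(s) into Z.
size 0: {}; under {} Z still reaches {A,B,C,M} ∋ A.
size 1: {B}, {D}; under {B} Z still reaches {A,C,M} ∋ A.
size 2: {B,D}; under {B,D} Z still reaches {A,C,M} ∋ A.
Z↔A cannot be blocked by any observed set — no back-door set.

Z→A: no observed back-door set.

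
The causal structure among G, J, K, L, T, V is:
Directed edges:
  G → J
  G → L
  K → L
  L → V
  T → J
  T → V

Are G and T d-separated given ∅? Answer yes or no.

Yes — G ⊥ T | ∅.

Bayes-Ball from G | ∅ reaches {J,L,V}.
T ∉ reach(G|∅) ⇒ G ⊥ T | ∅.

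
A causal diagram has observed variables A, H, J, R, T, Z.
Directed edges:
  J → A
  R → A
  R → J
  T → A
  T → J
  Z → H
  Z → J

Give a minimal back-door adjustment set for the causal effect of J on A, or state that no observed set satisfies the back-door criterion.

desc(J)\{J}={A}; candidates ⊆ {H,R,T,Z}.
size 0: {}; under {} J still reaches {A,H,R,T,Z} ∋ A.
size 1: {H}, {R}, {T} …(+1); under {H} J still reaches {A,R,T,Z} ∋ A.
{R,T}: J⊥A given {R,T} in G with J→· removed — back-door holds.

J→A: minimal back-door set {R, T}.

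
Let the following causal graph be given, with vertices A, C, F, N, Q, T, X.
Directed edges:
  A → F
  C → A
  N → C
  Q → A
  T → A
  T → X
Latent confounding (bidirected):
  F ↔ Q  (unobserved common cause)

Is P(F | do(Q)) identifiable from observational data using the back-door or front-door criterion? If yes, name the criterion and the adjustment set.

P(F|do(Q)): frontdoor, adjust for {A}.

desc(Q)\{Q}={A,F}; candidates ⊆ {C,N,T,X}.
Q↔F: latent back-door arc(s) into Q.
size 0: {}; under {} Q still reaches {F} ∋ F.
size 1: {C}, {N}, {T} …(+1); under {C} Q still reaches {F} ∋ F.
size 2: {C,N}, {C,T}, {C,X} …(+3); under {C,N} Q still reaches {F} ∋ F.
Q↔F cannot be blocked by any observed set — no back-door set.
{A}: (i) intercepts every directed Q→F path; (ii) no back-door Q→{A}; (iii) {Q} blocks every back-door {A}→F. Front-door holds.
P(F|do(Q)) = Σ_{A} P(A|Q) Σ_{Q'} P(F|A,Q')P(Q').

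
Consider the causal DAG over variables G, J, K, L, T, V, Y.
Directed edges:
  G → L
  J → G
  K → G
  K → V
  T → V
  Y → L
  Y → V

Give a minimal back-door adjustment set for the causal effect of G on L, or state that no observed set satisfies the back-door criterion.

G→L: minimal back-door set ∅.

desc(G)\{G}={L}; candidates ⊆ {J,K,T,V,Y}.
∅: G⊥L given ∅ in G with G→· removed — back-door holds.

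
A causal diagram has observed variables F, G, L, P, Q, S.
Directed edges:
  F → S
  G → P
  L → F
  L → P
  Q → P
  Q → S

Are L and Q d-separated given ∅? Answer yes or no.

Yes — L ⊥ Q | ∅.

Bayes-Ball from L | ∅ reaches {F,P,S}.
Q ∉ reach(L|∅) ⇒ L ⊥ Q | ∅.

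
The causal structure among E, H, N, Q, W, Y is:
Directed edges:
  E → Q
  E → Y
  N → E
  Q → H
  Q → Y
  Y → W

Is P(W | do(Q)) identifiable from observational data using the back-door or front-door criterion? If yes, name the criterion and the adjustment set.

desc(Q)\{Q}={H,W,Y}; candidates ⊆ {E,N}.
size 0: {}; under {} Q still reaches {E,N,W,Y} ∋ W.
{E}: Q⊥W given {E} in G with Q→· removed — back-door holds.
P(W|do(Q)) = Σ_{E} P(W|Q,E)·P(E).

P(W|do(Q)): backdoor, adjust for {E}.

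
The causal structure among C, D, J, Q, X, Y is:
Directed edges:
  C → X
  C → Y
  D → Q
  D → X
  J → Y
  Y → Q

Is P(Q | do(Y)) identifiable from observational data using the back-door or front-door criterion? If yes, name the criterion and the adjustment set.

desc(Y)\{Y}={Q}; candidates ⊆ {C,D,J,X}.
∅: Y⊥Q given ∅ in G with Y→· removed — back-door holds.
P(Q|do(Y)) = P(Q|Y) — no adjustment needed.

P(Q|do(Y)): backdoor, adjust for ∅.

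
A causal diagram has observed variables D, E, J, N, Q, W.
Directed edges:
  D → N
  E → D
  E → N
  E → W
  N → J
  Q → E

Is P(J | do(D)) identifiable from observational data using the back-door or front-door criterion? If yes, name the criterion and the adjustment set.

P(J|do(D)): backdoor, adjust for {E}.

desc(D)\{D}={J,N}; candidates ⊆ {E,Q,W}.
size 0: {}; under {} D still reaches {E,J,N,Q,W} ∋ J.
{E}: D⊥J given {E} in G with D→· removed — back-door holds.
P(J|do(D)) = Σ_{E} P(J|D,E)·P(E).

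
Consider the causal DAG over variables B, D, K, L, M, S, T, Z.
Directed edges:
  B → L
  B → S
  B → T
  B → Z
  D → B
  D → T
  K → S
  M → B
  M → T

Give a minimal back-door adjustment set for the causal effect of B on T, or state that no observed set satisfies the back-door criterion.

desc(B)\{B}={L,S,T,Z}; candidates ⊆ {D,K,M}.
size 0: {}; under {} B still reaches {D,M,T} ∋ T.
size 1: {D}, {K}, {M}; under {D} B still reaches {M,T} ∋ T.
{D,M}: B⊥T given {D,M} in G with B→· removed — back-door holds.

B→T: minimal back-door set {D, M}.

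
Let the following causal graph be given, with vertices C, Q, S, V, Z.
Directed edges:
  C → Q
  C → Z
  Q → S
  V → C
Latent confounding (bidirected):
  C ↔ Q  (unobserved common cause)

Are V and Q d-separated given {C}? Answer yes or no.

No — V and Q are d-connected given {C}.

Bayes-Ball from V | {C} reaches {Q,S}.
Q ∈ reach(V|{C}) ⇒ V ⊥̸ Q | {C}.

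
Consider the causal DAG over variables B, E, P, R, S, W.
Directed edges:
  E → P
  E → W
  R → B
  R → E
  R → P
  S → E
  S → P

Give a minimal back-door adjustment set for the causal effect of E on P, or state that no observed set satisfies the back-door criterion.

desc(E)\{E}={P,W}; candidates ⊆ {B,R,S}.
size 0: {}; under {} E still reaches {B,P,R,S} ∋ P.
size 1: {B}, {R}, {S}; under {B} E still reaches {P,R,S} ∋ P.
{R,S}: E⊥P given {R,S} in G with E→· removed — back-door holds.

E→P: minimal back-door set {R, S}.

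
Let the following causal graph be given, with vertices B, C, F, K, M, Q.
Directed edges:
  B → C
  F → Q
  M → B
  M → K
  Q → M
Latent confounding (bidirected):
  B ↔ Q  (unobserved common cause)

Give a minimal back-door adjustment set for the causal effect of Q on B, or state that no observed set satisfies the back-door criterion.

desc(Q)\{Q}={B,C,K,M}; candidates ⊆ {F}.
Q↔B: latent back-door arc(s) into Q.
size 0: {}; under {} Q still reaches {B,C,F} ∋ B.
size 1: {F}; under {F} Q still reaches {B,C} ∋ B.
Q↔B cannot be blocked by any observed set — no back-door set.

Q→B: no observed back-door set.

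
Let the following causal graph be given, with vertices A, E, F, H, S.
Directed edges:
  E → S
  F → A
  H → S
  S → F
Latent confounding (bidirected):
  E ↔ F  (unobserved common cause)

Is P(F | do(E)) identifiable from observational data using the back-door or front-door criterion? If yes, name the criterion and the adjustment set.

desc(E)\{E}={A,F,S}; candidates ⊆ {H}.
E↔F: latent back-door arc(s) into E.
size 0: {}; under {} E still reaches {A,F} ∋ F.
size 1: {H}; under {H} E still reaches {A,F} ∋ F.
E↔F cannot be blocked by any observed set — no back-door set.
{S}: (i) intercepts every directed E→F path; (ii) no back-door E→{S}; (iii) {E} blocks every back-door {S}→F. Front-door holds.
P(F|do(E)) = Σ_{S} P(S|E) Σ_{E'} P(F|S,E')P(E').

P(F|do(E)): frontdoor, adjust for {S}.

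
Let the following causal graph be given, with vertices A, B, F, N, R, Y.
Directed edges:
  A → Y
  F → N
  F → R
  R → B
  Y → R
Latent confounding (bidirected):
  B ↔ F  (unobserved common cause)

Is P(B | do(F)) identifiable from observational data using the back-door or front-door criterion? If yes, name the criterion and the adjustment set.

P(B|do(F)): frontdoor, adjust for {R}.

desc(F)\{F}={B,N,R}; candidates ⊆ {A,Y}.
F↔B: latent back-door arc(s) into F.
size 0: {}; under {} F still reaches {B} ∋ B.
size 1: {A}, {Y}; under {A} F still reaches {B} ∋ B.
size 2: {A,Y}; under {A,Y} F still reaches {B} ∋ B.
F↔B cannot be blocked by any observed set — no back-door set.
{R}: (i) intercepts every directed F→B path; (ii) no back-door F→{R}; (iii) {F} blocks every back-door {R}→B. Front-door holds.
P(B|do(F)) = Σ_{R} P(R|F) Σ_{F'} P(B|R,F')P(F').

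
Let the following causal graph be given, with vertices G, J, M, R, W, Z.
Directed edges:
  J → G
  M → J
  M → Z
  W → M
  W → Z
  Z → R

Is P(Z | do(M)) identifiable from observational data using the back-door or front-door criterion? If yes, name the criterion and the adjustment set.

desc(M)\{M}={G,J,R,Z}; candidates ⊆ {W}.
size 0: {}; under {} M still reaches {R,W,Z} ∋ Z.
{W}: M⊥Z given {W} in G with M→· removed — back-door holds.
P(Z|do(M)) = Σ_{W} P(Z|M,W)·P(W).

P(Z|do(M)): backdoor, adjust for {W}.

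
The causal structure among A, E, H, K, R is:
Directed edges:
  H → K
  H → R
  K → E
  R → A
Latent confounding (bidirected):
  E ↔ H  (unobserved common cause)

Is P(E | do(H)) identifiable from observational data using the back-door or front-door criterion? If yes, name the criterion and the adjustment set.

P(E|do(H)): frontdoor, adjust for {K}.

desc(H)\{H}={A,E,K,R}; candidates ⊆ {—}.
H↔E: latent back-door arc(s) into H.
size 0: {}; under {} H still reaches {E} ∋ E.
H↔E cannot be blocked by any observed set — no back-door set.
{K}: (i) intercepts every directed H→E path; (ii) no back-door H→{K}; (iii) {H} blocks every back-door {K}→E. Front-door holds.
P(E|do(H)) = Σ_{K} P(K|H) Σ_{H'} P(E|K,H')P(H').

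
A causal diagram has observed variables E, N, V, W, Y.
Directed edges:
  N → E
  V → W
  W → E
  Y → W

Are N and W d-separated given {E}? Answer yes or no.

No — N and W are d-connected given {E}.

Bayes-Ball from N | {E} reaches {V,W,Y}.
W ∈ reach(N|{E}) ⇒ N ⊥̸ W | {E}.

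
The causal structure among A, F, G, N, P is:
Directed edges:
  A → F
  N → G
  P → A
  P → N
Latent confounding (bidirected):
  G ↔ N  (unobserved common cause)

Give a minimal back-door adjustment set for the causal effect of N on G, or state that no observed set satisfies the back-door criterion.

N→G: no observed back-door set.

desc(N)\{N}={G}; candidates ⊆ {A,F,P}.
N↔G: latent back-door arc(s) into N.
size 0: {}; under {} N still reaches {A,F,G,P} ∋ G.
size 1: {A}, {F}, {P}; under {A} N still reaches {G,P} ∋ G.
size 2: {A,F}, {A,P}, {F,P}; under {A,F} N still reaches {G,P} ∋ G.
N↔G cannot be blocked by any observed set — no back-door set.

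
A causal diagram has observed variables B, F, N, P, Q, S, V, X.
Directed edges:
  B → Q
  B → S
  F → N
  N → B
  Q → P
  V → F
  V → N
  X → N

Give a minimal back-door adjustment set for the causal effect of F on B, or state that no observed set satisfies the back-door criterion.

desc(F)\{F}={B,N,P,Q,S}; candidates ⊆ {V,X}.
size 0: {}; under {} F still reaches {B,N,P,Q,S,V} ∋ B.
{V}: F⊥B given {V} in G with F→· removed — back-door holds.

F→B: minimal back-door set {V}.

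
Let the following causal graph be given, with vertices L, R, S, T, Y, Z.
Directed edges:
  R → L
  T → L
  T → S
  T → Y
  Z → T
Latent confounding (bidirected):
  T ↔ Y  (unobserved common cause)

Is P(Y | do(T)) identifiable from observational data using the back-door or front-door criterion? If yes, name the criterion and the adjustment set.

desc(T)\{T}={L,S,Y}; candidates ⊆ {R,Z}.
T↔Y: latent back-door arc(s) into T.
size 0: {}; under {} T still reaches {Y,Z} ∋ Y.
size 1: {R}, {Z}; under {R} T still reaches {Y,Z} ∋ Y.
size 2: {R,Z}; under {R,Z} T still reaches {Y} ∋ Y.
T↔Y cannot be blocked by any observed set — no back-door set.
No mediator lies on a directed T→…→Y path.
Neither criterion identifies P(Y|do(T)) in this graph.

P(Y|do(T)): not identifiable (no BD/FD set).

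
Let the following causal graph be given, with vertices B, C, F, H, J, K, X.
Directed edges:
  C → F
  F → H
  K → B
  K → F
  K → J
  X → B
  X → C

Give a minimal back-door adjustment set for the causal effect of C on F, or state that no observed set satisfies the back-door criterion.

C→F: minimal back-door set ∅.

desc(C)\{C}={F,H}; candidates ⊆ {B,J,K,X}.
∅: C⊥F given ∅ in G with C→· removed — back-door holds.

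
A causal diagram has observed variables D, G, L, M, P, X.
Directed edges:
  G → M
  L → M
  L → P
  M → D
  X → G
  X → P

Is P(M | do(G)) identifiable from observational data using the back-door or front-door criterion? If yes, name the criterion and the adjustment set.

P(M|do(G)): backdoor, adjust for ∅.

desc(G)\{G}={D,M}; candidates ⊆ {L,P,X}.
∅: G⊥M given ∅ in G with G→· removed — back-door holds.
P(M|do(G)) = P(M|G) — no adjustment needed.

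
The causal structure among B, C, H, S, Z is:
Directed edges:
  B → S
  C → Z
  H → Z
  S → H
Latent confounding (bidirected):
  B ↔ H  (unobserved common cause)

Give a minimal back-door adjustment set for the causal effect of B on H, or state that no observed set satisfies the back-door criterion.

desc(B)\{B}={H,S,Z}; candidates ⊆ {C}.
B↔H: latent back-door arc(s) into B.
size 0: {}; under {} B still reaches {H,Z} ∋ H.
size 1: {C}; under {C} B still reaches {H,Z} ∋ H.
B↔H cannot be blocked by any observed set — no back-door set.

B→H: no observed back-door set.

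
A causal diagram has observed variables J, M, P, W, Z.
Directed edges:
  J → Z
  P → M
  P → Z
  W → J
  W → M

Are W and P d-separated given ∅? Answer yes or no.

Bayes-Ball from W | ∅ reaches {J,M,Z}.
P ∉ reach(W|∅) ⇒ W ⊥ P | ∅.

Yes — W ⊥ P | ∅.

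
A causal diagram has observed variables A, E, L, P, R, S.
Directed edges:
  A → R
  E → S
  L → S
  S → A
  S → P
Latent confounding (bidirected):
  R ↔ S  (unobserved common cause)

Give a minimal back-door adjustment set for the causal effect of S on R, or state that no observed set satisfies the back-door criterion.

S→R: no observed back-door set.

desc(S)\{S}={A,P,R}; candidates ⊆ {E,L}.
S↔R: latent back-door arc(s) into S.
size 0: {}; under {} S still reaches {E,L,R} ∋ R.
size 1: {E}, {L}; under {E} S still reaches {L,R} ∋ R.
size 2: {E,L}; under {E,L} S still reaches {R} ∋ R.
S↔R cannot be blocked by any observed set — no back-door set.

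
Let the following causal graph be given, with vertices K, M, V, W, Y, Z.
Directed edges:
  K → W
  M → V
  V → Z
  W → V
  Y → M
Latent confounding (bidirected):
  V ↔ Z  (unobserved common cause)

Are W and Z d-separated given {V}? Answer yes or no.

No — W and Z are d-connected given {V}.

Bayes-Ball from W | {V} reaches {K,M,Y,Z}.
Z ∈ reach(W|{V}) ⇒ W ⊥̸ Z | {V}.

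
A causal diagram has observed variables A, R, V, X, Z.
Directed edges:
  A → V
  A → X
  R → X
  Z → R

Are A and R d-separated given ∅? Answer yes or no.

Yes — A ⊥ R | ∅.

Bayes-Ball from A | ∅ reaches {V,X}.
R ∉ reach(A|∅) ⇒ A ⊥ R | ∅.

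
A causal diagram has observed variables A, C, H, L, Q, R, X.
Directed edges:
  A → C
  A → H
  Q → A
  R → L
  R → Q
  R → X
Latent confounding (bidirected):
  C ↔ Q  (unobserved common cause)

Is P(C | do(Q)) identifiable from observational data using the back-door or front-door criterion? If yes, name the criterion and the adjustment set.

P(C|do(Q)): frontdoor, adjust for {A}.

desc(Q)\{Q}={A,C,H}; candidates ⊆ {L,R,X}.
Q↔C: latent back-door arc(s) into Q.
size 0: {}; under {} Q still reaches {C,L,R,X} ∋ C.
size 1: {L}, {R}, {X}; under {L} Q still reaches {C,R,X} ∋ C.
size 2: {L,R}, {L,X}, {R,X}; under {L,R} Q still reaches {C} ∋ C.
Q↔C cannot be blocked by any observed set — no back-door set.
{A}: (i) intercepts every directed Q→C path; (ii) no back-door Q→{A}; (iii) {Q} blocks every back-door {A}→C. Front-door holds.
P(C|do(Q)) = Σ_{A} P(A|Q) Σ_{Q'} P(C|A,Q')P(Q').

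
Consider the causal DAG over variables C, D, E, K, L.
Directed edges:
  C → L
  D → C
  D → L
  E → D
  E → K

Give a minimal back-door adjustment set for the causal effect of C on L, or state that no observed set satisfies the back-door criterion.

desc(C)\{C}={L}; candidates ⊆ {D,E,K}.
size 0: {}; under {} C still reaches {D,E,K,L} ∋ L.
{D}: C⊥L given {D} in G with C→· removed — back-door holds.

C→L: minimal back-door set {D}.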